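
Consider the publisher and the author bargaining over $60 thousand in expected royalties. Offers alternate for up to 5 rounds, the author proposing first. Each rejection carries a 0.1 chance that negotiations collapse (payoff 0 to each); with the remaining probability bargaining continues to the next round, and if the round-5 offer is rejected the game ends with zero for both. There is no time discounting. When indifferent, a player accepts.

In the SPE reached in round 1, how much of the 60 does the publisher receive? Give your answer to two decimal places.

9.77

Round 5 (the author proposes): rejection yields 0 for the publisher; the author offers 0 and keeps 60.
Round 4 (the publisher proposes): rejecting gives the author an expected 0.9 × 60 = 54. The publisher offers 54 and keeps 60 − 54 = 6.
Round 3 (the author proposes): rejecting gives the publisher an expected 0.9 × 6 = 5.4, so the author offers 5.4, keeping 54.6.
Round 2 (the publisher proposes): rejecting gives the author an expected 0.9 × 54.6 = 49.14, so the publisher offers 49.14, keeping 10.86.
Round 1 (the author proposes): rejecting gives the publisher an expected 0.9 × 10.86 = 9.774; the author offers that and keeps 50.226.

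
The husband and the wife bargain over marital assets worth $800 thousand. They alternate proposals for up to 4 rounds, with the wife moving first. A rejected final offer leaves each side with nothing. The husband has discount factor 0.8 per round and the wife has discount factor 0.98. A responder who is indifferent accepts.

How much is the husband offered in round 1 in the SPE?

Round 4 (the husband proposes): the wife will accept anything ≥ 0, so the husband offers 0 and keeps 800.
Round 3 (the wife proposes): the husband can get 800 next round, worth 0.8 × 800 = 640 now; the wife offers that and keeps 160.
Round 2 (the husband proposes): the wife can get 160 next round, worth 0.98 × 160 = 156.8 now, so the husband offers 156.8, keeping 643.2.
Round 1 (the wife proposes): the husband can get 643.2 next round, worth 0.8 × 643.2 = 514.56 now; the wife offers that and keeps 285.44.

514.56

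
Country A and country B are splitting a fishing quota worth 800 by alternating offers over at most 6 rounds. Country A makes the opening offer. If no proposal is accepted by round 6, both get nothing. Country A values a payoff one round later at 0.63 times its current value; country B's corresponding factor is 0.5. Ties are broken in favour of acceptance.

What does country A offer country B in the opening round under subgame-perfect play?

Round 6 (country B proposes): country A will accept anything ≥ 0, so country B offers 0 and keeps 800.
Round 5 (country A proposes): country B can get 800 next round, worth 0.5 × 800 = 400 now. Country A offers 400 and keeps 800 − 400 = 400.
Round 4 (country B proposes): country A can get 400 next round, worth 0.63 × 400 = 252 now; country B offers that and keeps 548.
Round 3 (country A proposes): country B can get 548 next round, worth 0.5 × 548 = 274 now. Country A offers 274 and keeps 800 − 274 = 526.
Round 2 (country B proposes): country A can get 526 next round, worth 0.63 × 526 = 331.38 now, so country B offers 331.38, keeping 468.62.
Round 1 (country A proposes): country B can get 468.62 next round, worth 0.5 × 468.62 = 234.31 now, so country A offers 234.31, keeping 565.69.

234.31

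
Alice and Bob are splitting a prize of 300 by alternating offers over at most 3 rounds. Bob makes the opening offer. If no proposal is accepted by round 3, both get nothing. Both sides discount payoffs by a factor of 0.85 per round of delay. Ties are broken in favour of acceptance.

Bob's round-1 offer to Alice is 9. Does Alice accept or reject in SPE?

Work out Alice's continuation value if the offer is rejected.
Round 3 (Bob proposes): Alice will accept anything ≥ 0, so Bob offers 0 and keeps 300.
Round 2 (Alice proposes): Bob can get 300 next round, worth 0.85 × 300 = 255 now; Alice offers that and keeps 45.
So by rejecting in round 1, Alice gets 45 next round, worth 0.85 × 45 = 38.25 now.
Offer 9 < 38.25, so Alice rejects.

Reject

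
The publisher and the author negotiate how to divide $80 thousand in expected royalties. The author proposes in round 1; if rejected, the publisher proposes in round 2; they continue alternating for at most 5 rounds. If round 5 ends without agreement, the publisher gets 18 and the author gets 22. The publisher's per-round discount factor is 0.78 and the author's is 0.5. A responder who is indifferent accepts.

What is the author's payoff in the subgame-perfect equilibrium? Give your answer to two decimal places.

33.89

Round 5 (the author proposes): the publisher gets 18 if talks fail, so the author offers 18 and keeps 62.
Round 4 (the publisher proposes): the author can get 62 next round, worth 0.5 × 62 = 31 now. The publisher offers 31 and keeps 80 − 31 = 49.
Round 3 (the author proposes): the publisher can get 49 next round, worth 0.78 × 49 = 38.22 now; the author offers that and keeps 41.78.
Round 2 (the publisher proposes): the author can get 41.78 next round, worth 0.5 × 41.78 = 20.89 now; the publisher offers that and keeps 59.11.
Round 1 (the author proposes): the publisher can get 59.11 next round, worth 0.78 × 59.11 = 46.1058 now; the author offers that and keeps 33.8942.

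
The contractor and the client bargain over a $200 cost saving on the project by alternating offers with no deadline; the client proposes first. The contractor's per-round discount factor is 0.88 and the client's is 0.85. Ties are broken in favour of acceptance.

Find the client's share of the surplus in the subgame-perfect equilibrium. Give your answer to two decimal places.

95.24

When the client proposes, the contractor accepts any offer worth at least 0.88 times what the contractor would get by proposing next round; and vice versa.
This gives x = 200 − 0.88y and y = 200 − 0.85x, where x and y are each side's share when it proposes.
Hence (1 − 0.88·0.85)x = 200(1 − 0.88), i.e. 0.252·x = 24.
x ≈ 95.2381; the contractor's share is 200 − x ≈ 104.7619.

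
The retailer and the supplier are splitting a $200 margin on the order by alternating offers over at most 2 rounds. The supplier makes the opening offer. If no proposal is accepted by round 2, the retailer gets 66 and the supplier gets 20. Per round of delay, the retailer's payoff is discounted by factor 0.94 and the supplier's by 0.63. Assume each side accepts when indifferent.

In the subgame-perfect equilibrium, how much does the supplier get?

30.8

Round 2 (the retailer proposes): the supplier gets 20 if talks fail, so the retailer offers 20 and keeps 180.
Round 1 (the supplier proposes): the retailer can get 180 next round, worth 0.94 × 180 = 169.2 now. The supplier offers 169.2 and keeps 200 − 169.2 = 30.8.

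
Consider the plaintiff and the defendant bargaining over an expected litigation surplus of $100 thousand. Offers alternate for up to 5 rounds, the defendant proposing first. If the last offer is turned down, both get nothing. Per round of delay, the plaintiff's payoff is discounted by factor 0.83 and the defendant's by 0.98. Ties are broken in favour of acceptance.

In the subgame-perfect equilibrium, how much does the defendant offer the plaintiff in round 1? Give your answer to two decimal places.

Round 5 (the defendant proposes): rejection yields 0 for the plaintiff; the defendant offers 0 and keeps 100.
Round 4 (the plaintiff proposes): the defendant can get 100 next round, worth 0.98 × 100 = 98 now; the plaintiff offers that and keeps 2.
Round 3 (the defendant proposes): the plaintiff can get 2 next round, worth 0.83 × 2 = 1.66 now, so the defendant offers 1.66, keeping 98.34.
Round 2 (the plaintiff proposes): the defendant can get 98.34 next round, worth 0.98 × 98.34 = 96.3732 now. The plaintiff offers 96.3732 and keeps 100 − 96.3732 = 3.6268.
Round 1 (the defendant proposes): the plaintiff can get 3.6268 next round, worth 0.83 × 3.6268 = 3.010244 now; the defendant offers that and keeps 96.989756.

3.01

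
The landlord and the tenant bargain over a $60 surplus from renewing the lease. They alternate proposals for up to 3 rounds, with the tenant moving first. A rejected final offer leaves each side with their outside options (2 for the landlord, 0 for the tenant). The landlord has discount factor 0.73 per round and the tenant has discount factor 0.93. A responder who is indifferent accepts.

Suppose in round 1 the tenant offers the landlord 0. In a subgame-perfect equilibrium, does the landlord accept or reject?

Reject

Round 3 (the tenant proposes): the landlord gets 2 if talks fail, so the tenant offers 2 and keeps 58.
Round 2 (the landlord proposes): the tenant can get 58 next round, worth 0.93 × 58 = 53.94 now, so the landlord offers 53.94, keeping 6.06.
So by rejecting in round 1, the landlord gets 6.06 next round, worth 0.73 × 6.06 = 4.4238 now.
Offer 0 < 4.4238, so the landlord rejects.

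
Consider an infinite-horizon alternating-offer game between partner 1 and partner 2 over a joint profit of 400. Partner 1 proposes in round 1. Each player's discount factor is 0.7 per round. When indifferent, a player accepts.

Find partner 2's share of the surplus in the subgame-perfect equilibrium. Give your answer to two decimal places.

Let x be partner 1's share when partner 1 proposes and y be partner 2's share when partner 2 proposes.
Partner 2 accepts iff offered ≥ 0.7·y, so x = 400 − 0.7y. Symmetrically y = 400 − 0.7x.
Substituting: x = 400 − 0.7(400 − 0.7x), giving x(1 − 0.7·0.7) = 400(1 − 0.7).
So x = 400 × 0.3 / 0.51 ≈ 235.2941, and partner 2 receives 400 − x ≈ 164.7059.

164.71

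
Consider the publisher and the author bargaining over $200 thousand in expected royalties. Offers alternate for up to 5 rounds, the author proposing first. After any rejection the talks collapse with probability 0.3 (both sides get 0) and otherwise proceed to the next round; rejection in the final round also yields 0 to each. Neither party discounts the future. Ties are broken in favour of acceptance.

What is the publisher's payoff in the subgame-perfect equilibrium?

Round 5 (the author proposes): rejection yields 0 for the publisher; the author offers 0 and keeps 200.
Round 4 (the publisher proposes): rejecting gives the author an expected 0.7 × 200 = 140, so the publisher offers 140, keeping 60.
Round 3 (the author proposes): rejecting gives the publisher an expected 0.7 × 60 = 42. The author offers 42 and keeps 200 − 42 = 158.
Round 2 (the publisher proposes): rejecting gives the author an expected 0.7 × 158 = 110.6; the publisher offers that and keeps 89.4.
Round 1 (the author proposes): rejecting gives the publisher an expected 0.7 × 89.4 = 62.58. The author offers 62.58 and keeps 200 − 62.58 = 137.42.

62.58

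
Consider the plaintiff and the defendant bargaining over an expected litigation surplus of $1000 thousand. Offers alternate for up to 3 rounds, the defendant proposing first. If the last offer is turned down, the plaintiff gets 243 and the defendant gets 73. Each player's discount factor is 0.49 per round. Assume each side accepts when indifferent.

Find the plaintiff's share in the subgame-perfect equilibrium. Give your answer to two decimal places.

308.24

Round 3 (the defendant proposes): the plaintiff gets 243 if talks fail, so the defendant offers 243 and keeps 757.
Round 2 (the plaintiff proposes): the defendant can get 757 next round, worth 0.49 × 757 = 370.93 now. The plaintiff offers 370.93 and keeps 1000 − 370.93 = 629.07.
Round 1 (the defendant proposes): the plaintiff can get 629.07 next round, worth 0.49 × 629.07 = 308.2443 now, so the defendant offers 308.2443, keeping 691.7557.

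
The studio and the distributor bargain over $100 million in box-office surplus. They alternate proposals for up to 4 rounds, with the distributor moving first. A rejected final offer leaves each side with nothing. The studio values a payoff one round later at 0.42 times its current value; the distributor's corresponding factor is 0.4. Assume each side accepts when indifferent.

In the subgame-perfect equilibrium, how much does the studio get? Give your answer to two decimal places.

32.26

Round 4 (the studio proposes): the distributor will accept anything ≥ 0, so the studio offers 0 and keeps 100.
Round 3 (the distributor proposes): the studio can get 100 next round, worth 0.42 × 100 = 42 now; the distributor offers that and keeps 58.
Round 2 (the studio proposes): the distributor can get 58 next round, worth 0.4 × 58 = 23.2 now. The studio offers 23.2 and keeps 100 − 23.2 = 76.8.
Round 1 (the distributor proposes): the studio can get 76.8 next round, worth 0.42 × 76.8 = 32.256 now, so the distributor offers 32.256, keeping 67.744.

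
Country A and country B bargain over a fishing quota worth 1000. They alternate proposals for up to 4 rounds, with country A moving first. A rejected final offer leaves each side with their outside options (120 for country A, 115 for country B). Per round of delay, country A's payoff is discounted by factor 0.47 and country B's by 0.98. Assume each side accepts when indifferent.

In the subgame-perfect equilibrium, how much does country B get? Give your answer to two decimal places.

916.62

Work backward from the last round.
Round 4 (country B proposes): country A gets 120 if talks fail, so country B offers 120 and keeps 880.
Round 3 (country A proposes): country B can get 880 next round, worth 0.98 × 880 = 862.4 now; country A offers that and keeps 137.6.
Round 2 (country B proposes): country A can get 137.6 next round, worth 0.47 × 137.6 = 64.672 now, so country B offers 64.672, keeping 935.328.
Round 1 (country A proposes): country B can get 935.328 next round, worth 0.98 × 935.328 = 916.62144 now; country A offers that and keeps 83.37856.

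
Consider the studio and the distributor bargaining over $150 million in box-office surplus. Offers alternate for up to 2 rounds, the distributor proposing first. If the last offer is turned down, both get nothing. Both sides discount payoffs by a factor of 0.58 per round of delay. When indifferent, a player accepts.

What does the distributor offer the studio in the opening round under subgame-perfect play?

87

By backward induction:
Round 2 (the studio proposes): rejection yields 0 for the distributor; the studio offers 0 and keeps 150.
Round 1 (the distributor proposes): the studio can get 150 next round, worth 0.58 × 150 = 87 now. The distributor offers 87 and keeps 150 − 87 = 63.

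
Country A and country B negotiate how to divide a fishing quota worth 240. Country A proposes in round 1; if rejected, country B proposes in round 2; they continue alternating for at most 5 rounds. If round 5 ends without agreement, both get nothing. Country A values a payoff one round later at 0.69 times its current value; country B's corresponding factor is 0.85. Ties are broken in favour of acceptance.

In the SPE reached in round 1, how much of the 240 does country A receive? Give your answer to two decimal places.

139.67

Round 5 (country A proposes): rejection yields 0 for country B; country A offers 0 and keeps 240.
Round 4 (country B proposes): country A can get 240 next round, worth 0.69 × 240 = 165.6 now, so country B offers 165.6, keeping 74.4.
Round 3 (country A proposes): country B can get 74.4 next round, worth 0.85 × 74.4 = 63.24 now, so country A offers 63.24, keeping 176.76.
Round 2 (country B proposes): country A can get 176.76 next round, worth 0.69 × 176.76 = 121.9644 now. Country B offers 121.9644 and keeps 240 − 121.9644 = 118.0356.
Round 1 (country A proposes): country B can get 118.0356 next round, worth 0.85 × 118.0356 = 100.33026 now; country A offers that and keeps 139.66974.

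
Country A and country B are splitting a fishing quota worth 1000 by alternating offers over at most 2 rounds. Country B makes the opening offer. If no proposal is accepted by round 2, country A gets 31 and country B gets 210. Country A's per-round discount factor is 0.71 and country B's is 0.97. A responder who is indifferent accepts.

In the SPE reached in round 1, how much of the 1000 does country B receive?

439.1

Solve by backward induction from round 2.
Round 2 (country A proposes): country B gets 210 if talks fail, so country A offers 210 and keeps 790.
Round 1 (country B proposes): country A can get 790 next round, worth 0.71 × 790 = 560.9 now. Country B offers 560.9 and keeps 1000 − 560.9 = 439.1.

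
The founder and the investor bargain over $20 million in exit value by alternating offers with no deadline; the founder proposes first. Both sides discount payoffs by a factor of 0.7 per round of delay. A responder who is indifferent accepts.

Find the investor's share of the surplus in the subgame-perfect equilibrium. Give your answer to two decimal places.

In a stationary SPE each proposer offers the other exactly their discounted continuation value.
If the founder keeps x when proposing and the investor keeps y when proposing, then x = 20 − 0.7y and y = 20 − 0.7x.
Solving: x = 20(1 − 0.7) / (1 − 0.7·0.7) = 6 / 0.51 ≈ 11.7647.
The investor gets 20 − 11.7647 ≈ 8.2353.

8.24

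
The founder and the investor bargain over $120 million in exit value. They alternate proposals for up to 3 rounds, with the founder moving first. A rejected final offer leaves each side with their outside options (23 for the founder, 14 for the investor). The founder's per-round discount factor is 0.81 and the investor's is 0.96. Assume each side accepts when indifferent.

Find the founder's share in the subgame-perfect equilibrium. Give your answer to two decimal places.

Work backward from the last round.
Round 3 (the founder proposes): the investor gets 14 if talks fail, so the founder offers 14 and keeps 106.
Round 2 (the investor proposes): the founder can get 106 next round, worth 0.81 × 106 = 85.86 now; the investor offers that and keeps 34.14.
Round 1 (the founder proposes): the investor can get 34.14 next round, worth 0.96 × 34.14 = 32.7744 now, so the founder offers 32.7744, keeping 87.2256.

87.23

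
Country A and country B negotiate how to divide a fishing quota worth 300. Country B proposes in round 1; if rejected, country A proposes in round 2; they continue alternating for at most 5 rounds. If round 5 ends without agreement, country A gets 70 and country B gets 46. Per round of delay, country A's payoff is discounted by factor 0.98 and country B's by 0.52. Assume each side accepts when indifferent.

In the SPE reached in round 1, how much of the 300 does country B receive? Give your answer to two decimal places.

Round 5 (country B proposes): country A gets 70 if talks fail, so country B offers 70 and keeps 230.
Round 4 (country A proposes): country B can get 230 next round, worth 0.52 × 230 = 119.6 now. Country A offers 119.6 and keeps 300 − 119.6 = 180.4.
Round 3 (country B proposes): country A can get 180.4 next round, worth 0.98 × 180.4 = 176.792 now. Country B offers 176.792 and keeps 300 − 176.792 = 123.208.
Round 2 (country A proposes): country B can get 123.208 next round, worth 0.52 × 123.208 = 64.06816 now; country A offers that and keeps 235.93184.
Round 1 (country B proposes): country A can get 235.93184 next round, worth 0.98 × 235.93184 = 231.2132032 now; country B offers that and keeps 68.7867968.

68.79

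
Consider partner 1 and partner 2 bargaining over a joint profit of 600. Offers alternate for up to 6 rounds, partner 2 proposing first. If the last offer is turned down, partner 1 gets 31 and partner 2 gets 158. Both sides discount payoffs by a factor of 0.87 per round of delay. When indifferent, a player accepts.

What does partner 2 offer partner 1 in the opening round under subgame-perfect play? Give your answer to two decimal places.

Round 6 (partner 1 proposes): partner 2 gets 158 if talks fail, so partner 1 offers 158 and keeps 442.
Round 5 (partner 2 proposes): partner 1 can get 442 next round, worth 0.87 × 442 = 384.54 now; partner 2 offers that and keeps 215.46.
Round 4 (partner 1 proposes): partner 2 can get 215.46 next round, worth 0.87 × 215.46 = 187.4502 now. Partner 1 offers 187.4502 and keeps 600 − 187.4502 = 412.5498.
Round 3 (partner 2 proposes): partner 1 can get 412.5498 next round, worth 0.87 × 412.5498 = 358.918326 now; partner 2 offers that and keeps 241.081674.
Round 2 (partner 1 proposes): partner 2 can get 241.081674 next round, worth 0.87 × 241.081674 = 209.74105638 now; partner 1 offers that and keeps 390.25894362.
Round 1 (partner 2 proposes): partner 1 can get 390.25894362 next round, worth 0.87 × 390.25894362 = 339.5252809494 now. Partner 2 offers 339.5252809494 and keeps 600 − 339.5252809494 = 260.4747190506.

339.53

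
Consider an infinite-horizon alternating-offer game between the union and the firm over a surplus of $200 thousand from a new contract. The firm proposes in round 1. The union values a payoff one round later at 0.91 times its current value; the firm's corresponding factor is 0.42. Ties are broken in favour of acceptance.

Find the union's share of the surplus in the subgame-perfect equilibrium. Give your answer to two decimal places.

When the firm proposes, the union accepts any offer worth at least 0.91 times what the union would get by proposing next round; and vice versa.
This gives x = 200 − 0.91y and y = 200 − 0.42x, where x and y are each side's share when it proposes.
Hence (1 − 0.91·0.42)x = 200(1 − 0.91), i.e. 0.6178·x = 18.
x ≈ 29.1356; the union's share is 200 − x ≈ 170.8644.

170.86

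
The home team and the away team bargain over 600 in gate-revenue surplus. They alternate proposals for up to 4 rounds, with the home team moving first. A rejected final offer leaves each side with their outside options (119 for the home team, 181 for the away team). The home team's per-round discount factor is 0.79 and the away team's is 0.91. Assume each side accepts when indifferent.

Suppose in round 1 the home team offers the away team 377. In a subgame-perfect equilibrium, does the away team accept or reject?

Reject

Round 4 (the away team proposes): the home team gets 119 if talks fail, so the away team offers 119 and keeps 481.
Round 3 (the home team proposes): the away team can get 481 next round, worth 0.91 × 481 = 437.71 now; the home team offers that and keeps 162.29.
Round 2 (the away team proposes): the home team can get 162.29 next round, worth 0.79 × 162.29 = 128.2091 now; the away team offers that and keeps 471.7909.
So by rejecting in round 1, the away team gets 471.7909 next round, worth 0.91 × 471.7909 = 429.329719 now.
Offer 377 < 429.329719, so the away team rejects.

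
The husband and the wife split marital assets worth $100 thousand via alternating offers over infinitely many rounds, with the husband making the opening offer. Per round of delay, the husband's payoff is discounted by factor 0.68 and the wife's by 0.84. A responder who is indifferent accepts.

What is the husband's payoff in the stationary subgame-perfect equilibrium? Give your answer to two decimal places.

37.31

Let x be the husband's share when the husband proposes and y be the wife's share when the wife proposes.
The wife accepts iff offered ≥ 0.84·y, so x = 100 − 0.84y. Symmetrically y = 100 − 0.68x.
Substituting: x = 100 − 0.84(100 − 0.68x), giving x(1 − 0.68·0.84) = 100(1 − 0.84).
So x = 100 × 0.16 / 0.4288 ≈ 37.3134, and the wife receives 100 − x ≈ 62.6866.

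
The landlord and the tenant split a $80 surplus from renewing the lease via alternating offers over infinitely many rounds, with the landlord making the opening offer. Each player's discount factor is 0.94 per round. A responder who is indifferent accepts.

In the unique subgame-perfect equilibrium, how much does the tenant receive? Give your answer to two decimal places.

38.76

In a stationary SPE each proposer offers the other exactly their discounted continuation value.
If the landlord keeps x when proposing and the tenant keeps y when proposing, then x = 80 − 0.94y and y = 80 − 0.94x.
Solving: x = 80(1 − 0.94) / (1 − 0.94·0.94) = 4.8 / 0.1164 ≈ 41.2371.
The tenant gets 80 − 41.2371 ≈ 38.7629.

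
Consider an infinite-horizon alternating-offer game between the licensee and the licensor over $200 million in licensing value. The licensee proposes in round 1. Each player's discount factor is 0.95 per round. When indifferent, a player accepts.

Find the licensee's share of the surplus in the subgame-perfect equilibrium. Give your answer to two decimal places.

102.56

In a stationary SPE each proposer offers the other exactly their discounted continuation value.
If the licensee keeps x when proposing and the licensor keeps y when proposing, then x = 200 − 0.95y and y = 200 − 0.95x.
Solving: x = 200(1 − 0.95) / (1 − 0.95·0.95) = 10 / 0.0975 ≈ 102.5641.
The licensor gets 200 − 102.5641 ≈ 97.4359.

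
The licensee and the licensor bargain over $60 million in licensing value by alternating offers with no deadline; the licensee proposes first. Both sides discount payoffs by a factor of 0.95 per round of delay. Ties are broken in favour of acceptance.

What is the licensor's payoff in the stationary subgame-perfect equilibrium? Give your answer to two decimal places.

Let x be the licensee's share when the licensee proposes and y be the licensor's share when the licensor proposes.
The licensor accepts iff offered ≥ 0.95·y, so x = 60 − 0.95y. Symmetrically y = 60 − 0.95x.
Substituting: x = 60 − 0.95(60 − 0.95x), giving x(1 − 0.95·0.95) = 60(1 − 0.95).
So x = 60 × 0.05 / 0.0975 ≈ 30.7692, and the licensor receives 60 − x ≈ 29.2308.

29.23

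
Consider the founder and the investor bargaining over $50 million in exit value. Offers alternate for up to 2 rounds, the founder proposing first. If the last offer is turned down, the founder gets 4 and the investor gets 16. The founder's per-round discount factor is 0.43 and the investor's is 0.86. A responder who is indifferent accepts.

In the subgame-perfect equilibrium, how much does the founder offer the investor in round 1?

By backward induction:
Round 2 (the investor proposes): the founder gets 4 if talks fail, so the investor offers 4 and keeps 46.
Round 1 (the founder proposes): the investor can get 46 next round, worth 0.86 × 46 = 39.56 now, so the founder offers 39.56, keeping 10.44.

39.56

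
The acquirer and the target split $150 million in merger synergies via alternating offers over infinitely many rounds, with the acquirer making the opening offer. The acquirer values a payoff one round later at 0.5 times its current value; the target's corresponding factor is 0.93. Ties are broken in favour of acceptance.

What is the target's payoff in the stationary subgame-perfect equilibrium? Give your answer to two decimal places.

130.37

In a stationary SPE each proposer offers the other exactly their discounted continuation value.
If the acquirer keeps x when proposing and the target keeps y when proposing, then x = 150 − 0.93y and y = 150 − 0.5x.
Solving: x = 150(1 − 0.93) / (1 − 0.5·0.93) = 10.5 / 0.535 ≈ 19.6262.
The target gets 150 − 19.6262 ≈ 130.3738.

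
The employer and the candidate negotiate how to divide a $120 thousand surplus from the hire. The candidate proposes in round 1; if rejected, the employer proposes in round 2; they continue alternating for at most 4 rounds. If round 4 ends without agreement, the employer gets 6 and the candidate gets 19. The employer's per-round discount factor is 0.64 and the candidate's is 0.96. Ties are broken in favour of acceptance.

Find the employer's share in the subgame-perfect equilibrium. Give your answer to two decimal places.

Round 4 (the employer proposes): the candidate gets 19 if talks fail, so the employer offers 19 and keeps 101.
Round 3 (the candidate proposes): the employer can get 101 next round, worth 0.64 × 101 = 64.64 now; the candidate offers that and keeps 55.36.
Round 2 (the employer proposes): the candidate can get 55.36 next round, worth 0.96 × 55.36 = 53.1456 now. The employer offers 53.1456 and keeps 120 − 53.1456 = 66.8544.
Round 1 (the candidate proposes): the employer can get 66.8544 next round, worth 0.64 × 66.8544 = 42.786816 now; the candidate offers that and keeps 77.213184.

42.79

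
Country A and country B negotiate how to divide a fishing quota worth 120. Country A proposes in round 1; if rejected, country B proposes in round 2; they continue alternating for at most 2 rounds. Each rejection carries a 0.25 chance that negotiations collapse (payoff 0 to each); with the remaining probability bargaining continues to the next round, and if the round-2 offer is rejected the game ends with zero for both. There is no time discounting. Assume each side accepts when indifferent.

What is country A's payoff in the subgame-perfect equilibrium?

Round 2 (country B proposes): rejection yields 0 for country A; country B offers 0 and keeps 120.
Round 1 (country A proposes): rejecting gives country B an expected 0.75 × 120 = 90; country A offers that and keeps 30.

30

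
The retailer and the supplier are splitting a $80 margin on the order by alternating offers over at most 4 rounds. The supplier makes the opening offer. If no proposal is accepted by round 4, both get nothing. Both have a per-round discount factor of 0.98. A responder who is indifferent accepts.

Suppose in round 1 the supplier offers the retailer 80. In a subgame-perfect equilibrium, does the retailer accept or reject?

Accept

Round 4 (the retailer proposes): the supplier will accept anything ≥ 0, so the retailer offers 0 and keeps 80.
Round 3 (the supplier proposes): the retailer can get 80 next round, worth 0.98 × 80 = 78.4 now. The supplier offers 78.4 and keeps 80 − 78.4 = 1.6.
Round 2 (the retailer proposes): the supplier can get 1.6 next round, worth 0.98 × 1.6 = 1.568 now; the retailer offers that and keeps 78.432.
So by rejecting in round 1, the retailer gets 78.432 next round, worth 0.98 × 78.432 = 76.86336 now.
Offer 80 ≥ 76.86336, so the retailer accepts.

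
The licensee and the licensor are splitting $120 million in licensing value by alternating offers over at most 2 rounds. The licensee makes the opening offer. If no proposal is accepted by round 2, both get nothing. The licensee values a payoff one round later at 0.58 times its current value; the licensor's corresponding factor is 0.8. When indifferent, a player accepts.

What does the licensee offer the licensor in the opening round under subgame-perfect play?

96

Round 2 (the licensor proposes): the licensee will accept anything ≥ 0, so the licensor offers 0 and keeps 120.
Round 1 (the licensee proposes): the licensor can get 120 next round, worth 0.8 × 120 = 96 now. The licensee offers 96 and keeps 120 − 96 = 24.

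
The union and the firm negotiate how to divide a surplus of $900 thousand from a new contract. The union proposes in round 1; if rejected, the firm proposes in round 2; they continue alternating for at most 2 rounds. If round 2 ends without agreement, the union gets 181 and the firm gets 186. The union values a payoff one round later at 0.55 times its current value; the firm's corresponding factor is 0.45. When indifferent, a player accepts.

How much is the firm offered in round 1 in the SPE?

Round 2 (the firm proposes): the union gets 181 if talks fail, so the firm offers 181 and keeps 719.
Round 1 (the union proposes): the firm can get 719 next round, worth 0.45 × 719 = 323.55 now; the union offers that and keeps 576.45.

323.55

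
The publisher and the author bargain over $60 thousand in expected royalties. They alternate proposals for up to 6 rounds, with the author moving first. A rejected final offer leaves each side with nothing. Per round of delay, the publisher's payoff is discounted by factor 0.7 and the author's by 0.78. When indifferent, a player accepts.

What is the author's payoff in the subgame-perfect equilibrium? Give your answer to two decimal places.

33.19

Solve by backward induction from round 6.
Round 6 (the publisher proposes): rejection yields 0 for the author; the publisher offers 0 and keeps 60.
Round 5 (the author proposes): the publisher can get 60 next round, worth 0.7 × 60 = 42 now; the author offers that and keeps 18.
Round 4 (the publisher proposes): the author can get 18 next round, worth 0.78 × 18 = 14.04 now, so the publisher offers 14.04, keeping 45.96.
Round 3 (the author proposes): the publisher can get 45.96 next round, worth 0.7 × 45.96 = 32.172 now. The author offers 32.172 and keeps 60 − 32.172 = 27.828.
Round 2 (the publisher proposes): the author can get 27.828 next round, worth 0.78 × 27.828 = 21.70584 now; the publisher offers that and keeps 38.29416.
Round 1 (the author proposes): the publisher can get 38.29416 next round, worth 0.7 × 38.29416 = 26.805912 now, so the author offers 26.805912, keeping 33.194088.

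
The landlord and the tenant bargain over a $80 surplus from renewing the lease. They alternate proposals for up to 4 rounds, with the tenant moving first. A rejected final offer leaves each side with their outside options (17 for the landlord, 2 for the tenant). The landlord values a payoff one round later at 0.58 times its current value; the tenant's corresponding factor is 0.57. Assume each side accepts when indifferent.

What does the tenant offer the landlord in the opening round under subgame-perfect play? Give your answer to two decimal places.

34.91

Round 4 (the landlord proposes): the tenant gets 2 if talks fail, so the landlord offers 2 and keeps 78.
Round 3 (the tenant proposes): the landlord can get 78 next round, worth 0.58 × 78 = 45.24 now. The tenant offers 45.24 and keeps 80 − 45.24 = 34.76.
Round 2 (the landlord proposes): the tenant can get 34.76 next round, worth 0.57 × 34.76 = 19.8132 now; the landlord offers that and keeps 60.1868.
Round 1 (the tenant proposes): the landlord can get 60.1868 next round, worth 0.58 × 60.1868 = 34.908344 now, so the tenant offers 34.908344, keeping 45.091656.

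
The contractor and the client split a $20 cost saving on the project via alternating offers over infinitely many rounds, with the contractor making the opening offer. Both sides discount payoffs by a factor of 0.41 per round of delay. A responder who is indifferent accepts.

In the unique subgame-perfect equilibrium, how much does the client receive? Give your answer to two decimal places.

When the contractor proposes, the client accepts any offer worth at least 0.41 times what the client would get by proposing next round; and vice versa.
This gives x = 20 − 0.41y and y = 20 − 0.41x, where x and y are each side's share when it proposes.
Hence (1 − 0.41·0.41)x = 20(1 − 0.41), i.e. 0.8319·x = 11.8.
x ≈ 14.1844; the client's share is 20 − x ≈ 5.8156.

5.82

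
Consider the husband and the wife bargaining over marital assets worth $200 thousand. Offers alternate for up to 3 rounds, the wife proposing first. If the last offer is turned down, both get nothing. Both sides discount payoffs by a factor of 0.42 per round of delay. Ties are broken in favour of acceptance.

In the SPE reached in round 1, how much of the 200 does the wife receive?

Round 3 (the wife proposes): rejection yields 0 for the husband; the wife offers 0 and keeps 200.
Round 2 (the husband proposes): the wife can get 200 next round, worth 0.42 × 200 = 84 now. The husband offers 84 and keeps 200 − 84 = 116.
Round 1 (the wife proposes): the husband can get 116 next round, worth 0.42 × 116 = 48.72 now. The wife offers 48.72 and keeps 200 − 48.72 = 151.28.

151.28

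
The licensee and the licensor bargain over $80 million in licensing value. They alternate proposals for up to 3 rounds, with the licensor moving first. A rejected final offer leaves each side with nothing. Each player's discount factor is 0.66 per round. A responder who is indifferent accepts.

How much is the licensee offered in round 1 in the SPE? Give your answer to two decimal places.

17.95

Round 3 (the licensor proposes): the licensee will accept anything ≥ 0, so the licensor offers 0 and keeps 80.
Round 2 (the licensee proposes): the licensor can get 80 next round, worth 0.66 × 80 = 52.8 now; the licensee offers that and keeps 27.2.
Round 1 (the licensor proposes): the licensee can get 27.2 next round, worth 0.66 × 27.2 = 17.952 now; the licensor offers that and keeps 62.048.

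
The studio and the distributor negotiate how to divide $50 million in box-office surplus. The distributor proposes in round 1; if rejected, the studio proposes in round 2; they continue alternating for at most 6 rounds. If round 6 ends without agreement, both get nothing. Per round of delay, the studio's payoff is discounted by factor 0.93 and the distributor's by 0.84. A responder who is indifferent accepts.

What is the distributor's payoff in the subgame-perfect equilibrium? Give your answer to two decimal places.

8.37

Round 6 (the studio proposes): the distributor will accept anything ≥ 0, so the studio offers 0 and keeps 50.
Round 5 (the distributor proposes): the studio can get 50 next round, worth 0.93 × 50 = 46.5 now; the distributor offers that and keeps 3.5.
Round 4 (the studio proposes): the distributor can get 3.5 next round, worth 0.84 × 3.5 = 2.94 now. The studio offers 2.94 and keeps 50 − 2.94 = 47.06.
Round 3 (the distributor proposes): the studio can get 47.06 next round, worth 0.93 × 47.06 = 43.7658 now, so the distributor offers 43.7658, keeping 6.2342.
Round 2 (the studio proposes): the distributor can get 6.2342 next round, worth 0.84 × 6.2342 = 5.236728 now. The studio offers 5.236728 and keeps 50 − 5.236728 = 44.763272.
Round 1 (the distributor proposes): the studio can get 44.763272 next round, worth 0.93 × 44.763272 = 41.62984296 now. The distributor offers 41.62984296 and keeps 50 − 41.62984296 = 8.37015704.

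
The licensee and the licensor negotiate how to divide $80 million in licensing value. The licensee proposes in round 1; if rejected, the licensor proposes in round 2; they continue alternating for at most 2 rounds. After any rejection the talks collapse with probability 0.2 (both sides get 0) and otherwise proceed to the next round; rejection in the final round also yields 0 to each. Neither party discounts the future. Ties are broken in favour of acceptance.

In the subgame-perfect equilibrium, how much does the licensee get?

16

By backward induction:
Round 2 (the licensor proposes): rejection yields 0 for the licensee; the licensor offers 0 and keeps 80.
Round 1 (the licensee proposes): rejecting gives the licensor an expected 0.8 × 80 = 64, so the licensee offers 64, keeping 16.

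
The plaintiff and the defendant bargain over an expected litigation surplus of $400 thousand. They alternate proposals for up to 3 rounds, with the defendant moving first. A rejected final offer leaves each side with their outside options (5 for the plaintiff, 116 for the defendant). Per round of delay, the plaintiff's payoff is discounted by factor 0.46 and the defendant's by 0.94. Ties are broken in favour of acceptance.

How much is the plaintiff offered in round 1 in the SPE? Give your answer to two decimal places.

Round 3 (the defendant proposes): the plaintiff gets 5 if talks fail, so the defendant offers 5 and keeps 395.
Round 2 (the plaintiff proposes): the defendant can get 395 next round, worth 0.94 × 395 = 371.3 now. The plaintiff offers 371.3 and keeps 400 − 371.3 = 28.7.
Round 1 (the defendant proposes): the plaintiff can get 28.7 next round, worth 0.46 × 28.7 = 13.202 now; the defendant offers that and keeps 386.798.

13.20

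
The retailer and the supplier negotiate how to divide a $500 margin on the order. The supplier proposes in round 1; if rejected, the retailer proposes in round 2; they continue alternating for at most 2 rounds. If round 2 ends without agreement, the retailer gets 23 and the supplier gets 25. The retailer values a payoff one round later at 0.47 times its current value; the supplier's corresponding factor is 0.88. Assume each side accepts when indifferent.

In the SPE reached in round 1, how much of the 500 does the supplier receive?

Solve by backward induction from round 2.
Round 2 (the retailer proposes): the supplier gets 25 if talks fail, so the retailer offers 25 and keeps 475.
Round 1 (the supplier proposes): the retailer can get 475 next round, worth 0.47 × 475 = 223.25 now; the supplier offers that and keeps 276.75.

276.75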